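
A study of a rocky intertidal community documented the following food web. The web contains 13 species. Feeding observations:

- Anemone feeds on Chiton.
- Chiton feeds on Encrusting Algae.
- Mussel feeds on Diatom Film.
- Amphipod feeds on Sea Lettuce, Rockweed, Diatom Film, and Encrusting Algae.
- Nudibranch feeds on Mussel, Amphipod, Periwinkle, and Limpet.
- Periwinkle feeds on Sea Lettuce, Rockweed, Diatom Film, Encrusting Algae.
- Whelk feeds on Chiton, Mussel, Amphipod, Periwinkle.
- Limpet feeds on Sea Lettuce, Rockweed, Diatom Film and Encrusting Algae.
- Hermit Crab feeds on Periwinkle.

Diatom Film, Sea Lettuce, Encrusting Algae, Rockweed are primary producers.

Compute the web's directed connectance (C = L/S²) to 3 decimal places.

The web has S = 13 species and L = 24 feeding links.
C = L / S² = 24 / 169 = 0.1420 ≈ 0.142.

C = 0.142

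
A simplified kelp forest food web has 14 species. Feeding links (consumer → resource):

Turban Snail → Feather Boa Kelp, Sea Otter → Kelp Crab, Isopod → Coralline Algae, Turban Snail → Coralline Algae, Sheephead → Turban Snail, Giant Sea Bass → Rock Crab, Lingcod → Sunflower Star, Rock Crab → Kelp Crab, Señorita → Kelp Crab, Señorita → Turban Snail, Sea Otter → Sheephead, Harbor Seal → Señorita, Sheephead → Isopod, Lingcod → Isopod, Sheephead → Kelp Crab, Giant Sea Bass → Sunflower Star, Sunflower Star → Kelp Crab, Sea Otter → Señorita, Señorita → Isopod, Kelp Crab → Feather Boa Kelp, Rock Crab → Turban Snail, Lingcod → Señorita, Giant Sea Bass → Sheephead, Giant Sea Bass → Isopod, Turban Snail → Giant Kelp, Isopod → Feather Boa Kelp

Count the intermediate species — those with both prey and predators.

7

Intermediate species (has both prey and predators): Turban Snail, Isopod, Kelp Crab, Rock Crab, Señorita, Sheephead, Sunflower Star.
Count: 7.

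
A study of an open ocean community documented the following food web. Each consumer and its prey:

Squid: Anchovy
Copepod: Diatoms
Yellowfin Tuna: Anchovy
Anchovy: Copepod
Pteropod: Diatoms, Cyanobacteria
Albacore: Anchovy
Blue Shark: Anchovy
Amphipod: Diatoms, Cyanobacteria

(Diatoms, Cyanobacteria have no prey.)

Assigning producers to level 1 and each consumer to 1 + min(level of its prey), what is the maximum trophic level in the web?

Producers (level 1): Diatoms, Cyanobacteria.
Following each consumer down to its lowest-level prey: Diatoms → Copepod → Anchovy → Blue Shark (levels 1 through 4).
All prey of Blue Shark (Anchovy 3) are at level 3 or above, so Blue Shark is at level 1 + 3 = 4.
Every consumer has at least one prey at level 3 or below, so none exceeds level 4.

4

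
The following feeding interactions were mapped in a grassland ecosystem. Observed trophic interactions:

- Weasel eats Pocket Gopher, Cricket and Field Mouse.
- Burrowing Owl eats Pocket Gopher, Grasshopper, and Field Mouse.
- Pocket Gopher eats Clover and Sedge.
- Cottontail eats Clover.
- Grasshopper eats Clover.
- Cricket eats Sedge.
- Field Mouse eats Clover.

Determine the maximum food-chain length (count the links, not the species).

One longest chain: Clover → Grasshopper → Burrowing Owl.
It has 3 species and 2 links.

2 links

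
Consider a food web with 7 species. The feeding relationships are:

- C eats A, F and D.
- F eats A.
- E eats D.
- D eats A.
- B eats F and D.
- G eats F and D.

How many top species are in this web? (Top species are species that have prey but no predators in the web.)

Top species (has prey, but nothing eats it): B, C, G, E.
Count: 4.

4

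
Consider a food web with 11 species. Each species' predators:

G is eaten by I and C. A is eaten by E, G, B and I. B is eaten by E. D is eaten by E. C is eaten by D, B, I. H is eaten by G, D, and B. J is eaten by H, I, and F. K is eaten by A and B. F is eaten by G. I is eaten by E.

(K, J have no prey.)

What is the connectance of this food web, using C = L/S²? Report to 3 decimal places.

C = 0.174

The web has S = 11 species and L = 21 feeding links.
C = L / S² = 21 / 121 = 0.1736 ≈ 0.174.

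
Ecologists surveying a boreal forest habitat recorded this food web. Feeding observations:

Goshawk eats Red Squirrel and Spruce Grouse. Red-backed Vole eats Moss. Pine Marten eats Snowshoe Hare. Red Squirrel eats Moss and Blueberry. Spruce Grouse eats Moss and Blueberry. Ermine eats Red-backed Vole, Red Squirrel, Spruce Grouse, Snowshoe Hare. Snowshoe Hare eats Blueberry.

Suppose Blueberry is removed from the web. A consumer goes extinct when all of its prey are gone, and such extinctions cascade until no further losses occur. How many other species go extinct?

2

Remove Blueberry.
Round 1: Snowshoe Hare (all prey gone) → extinct.
Round 2: Pine Marten (all prey gone) → extinct.
No further losses. Total secondary extinctions: 2.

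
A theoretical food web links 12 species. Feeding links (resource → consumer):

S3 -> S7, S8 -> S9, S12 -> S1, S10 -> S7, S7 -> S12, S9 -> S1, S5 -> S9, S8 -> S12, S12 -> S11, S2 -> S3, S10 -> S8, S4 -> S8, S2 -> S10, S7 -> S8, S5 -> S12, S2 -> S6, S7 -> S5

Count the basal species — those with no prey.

2

Basal species (no prey listed): S4, S2.
Count: 2.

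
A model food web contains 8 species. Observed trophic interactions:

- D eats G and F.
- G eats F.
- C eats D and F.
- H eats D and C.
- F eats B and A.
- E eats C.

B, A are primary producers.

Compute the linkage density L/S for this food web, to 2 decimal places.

L/S = 1.25

There are L = 10 links among S = 8 species.
L/S = 10/8 = 1.2500 ≈ 1.25.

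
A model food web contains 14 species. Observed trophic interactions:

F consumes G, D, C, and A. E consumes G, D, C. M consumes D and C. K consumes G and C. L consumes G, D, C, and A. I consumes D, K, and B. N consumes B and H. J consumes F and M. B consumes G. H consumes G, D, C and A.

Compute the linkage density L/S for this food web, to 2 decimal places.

There are L = 27 links among S = 14 species.
L/S = 27/14 = 1.9286 ≈ 1.93.

L/S = 1.93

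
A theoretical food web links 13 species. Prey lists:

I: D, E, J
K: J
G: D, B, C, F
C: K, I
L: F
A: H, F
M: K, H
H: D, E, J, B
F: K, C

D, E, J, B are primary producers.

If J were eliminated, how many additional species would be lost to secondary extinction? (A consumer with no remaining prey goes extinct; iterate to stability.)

1

Remove J.
Round 1: K (all prey gone) → extinct.
No further losses. Total secondary extinctions: 1.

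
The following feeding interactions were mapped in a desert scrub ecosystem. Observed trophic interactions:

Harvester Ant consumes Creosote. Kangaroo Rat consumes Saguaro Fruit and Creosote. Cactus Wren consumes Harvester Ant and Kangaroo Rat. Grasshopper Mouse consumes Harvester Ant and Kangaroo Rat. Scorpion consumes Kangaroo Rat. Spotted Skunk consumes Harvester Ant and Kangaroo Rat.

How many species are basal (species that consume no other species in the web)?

Basal species (no prey listed): Creosote, Saguaro Fruit.
Count: 2.

2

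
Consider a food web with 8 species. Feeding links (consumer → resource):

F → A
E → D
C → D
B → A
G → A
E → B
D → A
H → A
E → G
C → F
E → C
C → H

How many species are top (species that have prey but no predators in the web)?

1

Top species (has prey, but nothing eats it): E.
Count: 1.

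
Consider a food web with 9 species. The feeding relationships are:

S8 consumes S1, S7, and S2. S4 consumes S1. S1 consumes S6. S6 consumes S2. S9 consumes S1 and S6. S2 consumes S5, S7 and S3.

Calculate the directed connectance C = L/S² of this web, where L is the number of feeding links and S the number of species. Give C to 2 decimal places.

The web has S = 9 species and L = 11 feeding links.
C = L / S² = 11 / 81 = 0.1358 ≈ 0.14.

C = 0.14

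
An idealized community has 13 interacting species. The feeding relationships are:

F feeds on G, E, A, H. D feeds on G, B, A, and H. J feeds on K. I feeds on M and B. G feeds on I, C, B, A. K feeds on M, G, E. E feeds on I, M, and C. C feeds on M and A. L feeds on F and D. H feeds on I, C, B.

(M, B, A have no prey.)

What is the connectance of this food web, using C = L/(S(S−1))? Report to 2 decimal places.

The web has S = 13 species and L = 28 feeding links.
C = L / (S(S−1)) = 28 / 156 = 0.1795 ≈ 0.18.

C = 0.18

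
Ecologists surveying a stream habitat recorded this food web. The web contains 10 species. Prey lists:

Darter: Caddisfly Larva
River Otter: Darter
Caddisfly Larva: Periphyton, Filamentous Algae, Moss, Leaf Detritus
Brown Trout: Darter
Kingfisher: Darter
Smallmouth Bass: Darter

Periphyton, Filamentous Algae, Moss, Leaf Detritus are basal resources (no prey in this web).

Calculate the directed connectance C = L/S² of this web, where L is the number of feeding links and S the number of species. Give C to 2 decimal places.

The web has S = 10 species and L = 9 feeding links.
C = L / S² = 9 / 100 = 0.0900 ≈ 0.09.

C = 0.09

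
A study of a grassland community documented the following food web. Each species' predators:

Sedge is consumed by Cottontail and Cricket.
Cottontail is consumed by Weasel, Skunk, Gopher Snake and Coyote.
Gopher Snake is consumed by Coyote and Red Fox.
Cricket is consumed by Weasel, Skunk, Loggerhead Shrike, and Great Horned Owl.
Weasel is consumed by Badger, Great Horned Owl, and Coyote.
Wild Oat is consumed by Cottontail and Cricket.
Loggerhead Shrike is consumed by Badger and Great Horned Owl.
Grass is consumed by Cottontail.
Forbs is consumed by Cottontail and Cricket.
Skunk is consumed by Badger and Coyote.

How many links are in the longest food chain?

3 links

One longest chain: Wild Oat → Cottontail → Weasel → Badger.
It has 4 species and 3 links.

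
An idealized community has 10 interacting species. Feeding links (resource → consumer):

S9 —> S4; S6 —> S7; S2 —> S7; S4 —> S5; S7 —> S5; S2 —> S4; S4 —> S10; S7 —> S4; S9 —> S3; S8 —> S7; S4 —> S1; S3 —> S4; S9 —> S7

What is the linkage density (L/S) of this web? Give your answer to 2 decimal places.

L/S = 1.30

There are L = 13 links among S = 10 species.
L/S = 13/10 = 1.3000 ≈ 1.30.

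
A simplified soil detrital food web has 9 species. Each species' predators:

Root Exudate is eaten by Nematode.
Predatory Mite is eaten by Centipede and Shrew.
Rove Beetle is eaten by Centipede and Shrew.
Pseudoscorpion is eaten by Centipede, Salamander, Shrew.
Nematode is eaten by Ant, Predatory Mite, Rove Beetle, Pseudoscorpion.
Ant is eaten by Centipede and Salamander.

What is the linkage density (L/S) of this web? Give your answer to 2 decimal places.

There are L = 14 links among S = 9 species.
L/S = 14/9 = 1.5556 ≈ 1.56.

L/S = 1.56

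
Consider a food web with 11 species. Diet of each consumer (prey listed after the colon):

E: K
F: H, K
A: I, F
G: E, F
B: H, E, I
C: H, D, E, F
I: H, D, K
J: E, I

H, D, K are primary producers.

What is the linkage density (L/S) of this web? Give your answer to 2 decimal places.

L/S = 1.73

There are L = 19 links among S = 11 species.
L/S = 19/11 = 1.7273 ≈ 1.73.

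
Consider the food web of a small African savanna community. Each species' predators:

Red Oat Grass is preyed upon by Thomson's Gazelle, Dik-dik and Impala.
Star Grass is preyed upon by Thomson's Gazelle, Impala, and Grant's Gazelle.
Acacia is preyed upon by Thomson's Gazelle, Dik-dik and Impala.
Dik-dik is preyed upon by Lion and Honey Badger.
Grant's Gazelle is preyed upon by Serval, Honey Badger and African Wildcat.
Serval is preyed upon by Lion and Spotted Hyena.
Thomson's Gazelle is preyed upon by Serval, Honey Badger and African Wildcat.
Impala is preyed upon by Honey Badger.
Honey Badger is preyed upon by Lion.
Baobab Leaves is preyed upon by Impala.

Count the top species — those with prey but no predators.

3

Top species (has prey, but nothing eats it): African Wildcat, Lion, Spotted Hyena.
Count: 3.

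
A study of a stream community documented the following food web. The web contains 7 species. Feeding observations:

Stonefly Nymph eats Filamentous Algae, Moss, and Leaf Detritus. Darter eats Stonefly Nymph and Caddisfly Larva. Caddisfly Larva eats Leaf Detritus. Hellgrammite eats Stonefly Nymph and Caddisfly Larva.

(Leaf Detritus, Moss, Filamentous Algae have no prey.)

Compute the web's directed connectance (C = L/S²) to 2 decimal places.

The web has S = 7 species and L = 8 feeding links.
C = L / S² = 8 / 49 = 0.1633 ≈ 0.16.

C = 0.16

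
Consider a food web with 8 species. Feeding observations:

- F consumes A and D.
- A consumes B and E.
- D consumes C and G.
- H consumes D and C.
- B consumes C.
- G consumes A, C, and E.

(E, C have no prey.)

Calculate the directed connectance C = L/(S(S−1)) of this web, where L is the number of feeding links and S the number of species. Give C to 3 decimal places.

The web has S = 8 species and L = 12 feeding links.
C = L / (S(S−1)) = 12 / 56 = 0.2143 ≈ 0.214.

C = 0.214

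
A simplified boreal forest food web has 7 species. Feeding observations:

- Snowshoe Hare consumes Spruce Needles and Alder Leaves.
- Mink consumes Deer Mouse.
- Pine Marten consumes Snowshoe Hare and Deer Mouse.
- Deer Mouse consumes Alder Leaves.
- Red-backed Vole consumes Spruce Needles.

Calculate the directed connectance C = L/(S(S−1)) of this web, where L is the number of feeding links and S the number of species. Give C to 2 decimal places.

C = 0.17

The web has S = 7 species and L = 7 feeding links.
C = L / (S(S−1)) = 7 / 42 = 0.1667 ≈ 0.17.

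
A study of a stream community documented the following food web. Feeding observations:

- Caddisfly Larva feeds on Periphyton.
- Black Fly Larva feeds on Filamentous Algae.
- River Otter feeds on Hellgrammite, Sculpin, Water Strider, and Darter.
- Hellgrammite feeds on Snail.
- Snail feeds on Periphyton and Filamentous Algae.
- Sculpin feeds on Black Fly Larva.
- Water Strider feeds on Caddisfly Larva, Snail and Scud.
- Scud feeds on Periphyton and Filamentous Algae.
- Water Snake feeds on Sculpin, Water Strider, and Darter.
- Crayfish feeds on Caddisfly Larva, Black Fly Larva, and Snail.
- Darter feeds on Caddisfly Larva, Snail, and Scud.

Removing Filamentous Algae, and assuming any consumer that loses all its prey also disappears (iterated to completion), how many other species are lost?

Remove Filamentous Algae.
Round 1: Black Fly Larva (all prey gone) → extinct.
Round 2: Sculpin (all prey gone) → extinct.
No further losses. Total secondary extinctions: 2.

2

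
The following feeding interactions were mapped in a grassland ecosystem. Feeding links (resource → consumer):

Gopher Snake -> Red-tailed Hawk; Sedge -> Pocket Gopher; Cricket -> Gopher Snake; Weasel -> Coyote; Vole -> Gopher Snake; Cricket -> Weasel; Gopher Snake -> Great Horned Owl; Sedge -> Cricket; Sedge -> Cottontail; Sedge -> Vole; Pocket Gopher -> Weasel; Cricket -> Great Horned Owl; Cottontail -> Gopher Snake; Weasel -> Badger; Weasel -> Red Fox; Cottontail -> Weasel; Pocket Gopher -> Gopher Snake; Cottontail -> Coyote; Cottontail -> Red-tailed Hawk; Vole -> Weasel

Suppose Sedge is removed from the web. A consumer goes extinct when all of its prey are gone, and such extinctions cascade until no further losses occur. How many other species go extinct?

11

Remove Sedge.
Round 1: Cottontail (all prey gone), Cricket (all prey gone), Pocket Gopher (all prey gone), Vole (all prey gone) → extinct.
Round 2: Weasel (all prey gone), Gopher Snake (all prey gone) → extinct.
Round 3: Coyote (all prey gone), Badger (all prey gone), Red-tailed Hawk (all prey gone), Red Fox (all prey gone), Great Horned Owl (all prey gone) → extinct.
No further losses. Total secondary extinctions: 11.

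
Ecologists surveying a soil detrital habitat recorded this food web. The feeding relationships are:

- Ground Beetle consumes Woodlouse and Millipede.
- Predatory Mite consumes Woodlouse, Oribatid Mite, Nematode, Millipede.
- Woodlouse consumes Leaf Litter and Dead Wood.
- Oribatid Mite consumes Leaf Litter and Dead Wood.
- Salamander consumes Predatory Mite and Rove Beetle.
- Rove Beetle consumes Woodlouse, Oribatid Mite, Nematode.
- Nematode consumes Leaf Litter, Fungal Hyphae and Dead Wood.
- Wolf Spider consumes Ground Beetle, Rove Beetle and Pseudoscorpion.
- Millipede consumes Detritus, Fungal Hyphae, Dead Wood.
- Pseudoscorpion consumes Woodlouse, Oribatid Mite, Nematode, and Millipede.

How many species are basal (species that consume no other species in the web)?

4

Basal species (no prey listed): Dead Wood, Detritus, Leaf Litter, Fungal Hyphae.
Count: 4.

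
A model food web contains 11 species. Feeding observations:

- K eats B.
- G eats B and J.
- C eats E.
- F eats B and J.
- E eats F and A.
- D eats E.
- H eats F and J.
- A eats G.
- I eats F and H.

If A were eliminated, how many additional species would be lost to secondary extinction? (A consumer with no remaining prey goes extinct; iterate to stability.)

0

Remove A.
Every predator of it retains at least one other prey: E still has F.
No consumer loses all prey, so no secondary extinctions occur.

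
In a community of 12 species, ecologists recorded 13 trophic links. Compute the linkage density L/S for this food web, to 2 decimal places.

L/S = 1.08

There are L = 13 links among S = 12 species.
L/S = 13/12 = 1.0833 ≈ 1.08.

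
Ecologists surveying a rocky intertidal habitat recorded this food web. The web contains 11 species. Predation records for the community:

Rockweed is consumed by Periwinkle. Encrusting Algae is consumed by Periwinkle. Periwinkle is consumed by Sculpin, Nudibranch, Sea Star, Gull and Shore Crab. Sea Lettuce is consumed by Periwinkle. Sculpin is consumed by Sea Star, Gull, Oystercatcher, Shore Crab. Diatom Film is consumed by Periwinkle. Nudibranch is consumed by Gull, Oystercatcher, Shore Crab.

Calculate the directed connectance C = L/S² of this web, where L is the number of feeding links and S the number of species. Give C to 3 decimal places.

The web has S = 11 species and L = 16 feeding links.
C = L / S² = 16 / 121 = 0.1322 ≈ 0.132.

C = 0.132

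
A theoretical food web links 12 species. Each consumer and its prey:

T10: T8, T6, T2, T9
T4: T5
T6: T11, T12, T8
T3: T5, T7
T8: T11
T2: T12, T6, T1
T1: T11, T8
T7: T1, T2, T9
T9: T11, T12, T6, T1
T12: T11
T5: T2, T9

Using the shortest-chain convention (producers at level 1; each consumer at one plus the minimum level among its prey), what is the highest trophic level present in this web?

4

Producers (level 1): T11.
Following each consumer down to its lowest-level prey: T11 → T9 → T5 → T3 (levels 1 through 4).
All prey of T3 (T5 3, T7 3) are at level 3 or above, so T3 is at level 1 + 3 = 4.
Every consumer has at least one prey at level 3 or below, so none exceeds level 4.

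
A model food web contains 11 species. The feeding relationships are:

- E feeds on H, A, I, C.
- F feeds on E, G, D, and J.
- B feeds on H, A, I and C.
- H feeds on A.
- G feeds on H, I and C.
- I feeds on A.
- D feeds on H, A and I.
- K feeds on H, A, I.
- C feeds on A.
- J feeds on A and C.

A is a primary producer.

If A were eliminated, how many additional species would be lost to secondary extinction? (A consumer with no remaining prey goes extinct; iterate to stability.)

10

Remove A.
Round 1: H (all prey gone), I (all prey gone), C (all prey gone) → extinct.
Round 2: J (all prey gone), D (all prey gone), G (all prey gone), B (all prey gone), K (all prey gone), E (all prey gone) → extinct.
Round 3: F (all prey gone) → extinct.
No further losses. Total secondary extinctions: 10.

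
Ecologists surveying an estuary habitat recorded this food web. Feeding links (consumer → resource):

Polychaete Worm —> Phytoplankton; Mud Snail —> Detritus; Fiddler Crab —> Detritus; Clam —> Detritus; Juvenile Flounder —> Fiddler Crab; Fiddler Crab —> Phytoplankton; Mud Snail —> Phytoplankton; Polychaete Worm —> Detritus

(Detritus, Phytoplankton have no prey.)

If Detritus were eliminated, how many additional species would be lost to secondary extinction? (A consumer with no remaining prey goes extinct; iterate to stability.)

1

Remove Detritus.
Round 1: Clam (all prey gone) → extinct.
No further losses. Total secondary extinctions: 1.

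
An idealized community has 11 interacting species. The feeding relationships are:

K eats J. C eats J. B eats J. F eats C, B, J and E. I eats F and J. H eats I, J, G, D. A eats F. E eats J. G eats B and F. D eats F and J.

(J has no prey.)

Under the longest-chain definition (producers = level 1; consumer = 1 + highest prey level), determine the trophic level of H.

J is a producer → level 1.
C eats J → level 2.
F eats C (level 2); other prey at levels: J 1, E 2, B 2 → level 3.
G eats F (level 3); other prey at levels: B 2 → level 4.
H eats G (level 4); other prey at levels: J 1, D 4, I 4 → level 5.

Trophic level 5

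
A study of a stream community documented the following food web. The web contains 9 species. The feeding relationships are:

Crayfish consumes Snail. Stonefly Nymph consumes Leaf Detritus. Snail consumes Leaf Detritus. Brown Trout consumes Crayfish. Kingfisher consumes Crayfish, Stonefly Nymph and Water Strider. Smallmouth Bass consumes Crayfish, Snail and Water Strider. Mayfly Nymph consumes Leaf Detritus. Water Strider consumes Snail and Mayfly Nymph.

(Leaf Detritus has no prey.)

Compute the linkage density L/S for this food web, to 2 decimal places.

L/S = 1.44

There are L = 13 links among S = 9 species.
L/S = 13/9 = 1.4444 ≈ 1.44.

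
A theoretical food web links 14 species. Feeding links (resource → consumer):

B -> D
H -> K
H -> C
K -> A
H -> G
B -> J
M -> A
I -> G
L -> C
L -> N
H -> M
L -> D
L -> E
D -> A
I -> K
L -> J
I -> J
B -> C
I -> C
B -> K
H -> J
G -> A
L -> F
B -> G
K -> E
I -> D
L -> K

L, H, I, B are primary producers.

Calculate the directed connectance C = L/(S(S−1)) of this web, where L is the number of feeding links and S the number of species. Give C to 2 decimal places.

The web has S = 14 species and L = 27 feeding links.
C = L / (S(S−1)) = 27 / 182 = 0.1484 ≈ 0.15.

C = 0.15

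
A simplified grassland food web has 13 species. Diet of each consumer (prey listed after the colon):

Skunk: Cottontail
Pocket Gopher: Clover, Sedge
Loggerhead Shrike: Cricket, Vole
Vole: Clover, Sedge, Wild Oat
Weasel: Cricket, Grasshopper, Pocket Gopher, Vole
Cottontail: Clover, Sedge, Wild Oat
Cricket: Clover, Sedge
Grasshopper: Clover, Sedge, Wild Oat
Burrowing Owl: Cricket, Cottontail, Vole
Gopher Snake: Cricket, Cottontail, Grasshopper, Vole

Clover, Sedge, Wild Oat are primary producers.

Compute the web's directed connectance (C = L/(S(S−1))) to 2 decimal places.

The web has S = 13 species and L = 27 feeding links.
C = L / (S(S−1)) = 27 / 156 = 0.1731 ≈ 0.17.

C = 0.17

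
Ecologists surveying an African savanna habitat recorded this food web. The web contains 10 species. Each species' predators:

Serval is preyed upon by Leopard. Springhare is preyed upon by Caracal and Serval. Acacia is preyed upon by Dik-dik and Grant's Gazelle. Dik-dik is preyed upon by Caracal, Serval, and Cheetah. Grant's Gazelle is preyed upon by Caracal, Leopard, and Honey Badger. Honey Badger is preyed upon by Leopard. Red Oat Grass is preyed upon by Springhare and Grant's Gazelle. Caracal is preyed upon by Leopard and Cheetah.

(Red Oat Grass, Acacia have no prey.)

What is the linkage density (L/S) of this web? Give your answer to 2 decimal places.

There are L = 16 links among S = 10 species.
L/S = 16/10 = 1.6000 ≈ 1.60.

L/S = 1.60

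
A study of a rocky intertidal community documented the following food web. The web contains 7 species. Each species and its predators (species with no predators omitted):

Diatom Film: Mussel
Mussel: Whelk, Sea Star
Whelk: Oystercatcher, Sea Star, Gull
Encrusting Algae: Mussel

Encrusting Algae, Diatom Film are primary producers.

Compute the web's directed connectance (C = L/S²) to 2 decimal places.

C = 0.14

The web has S = 7 species and L = 7 feeding links.
C = L / S² = 7 / 49 = 0.1429 ≈ 0.14.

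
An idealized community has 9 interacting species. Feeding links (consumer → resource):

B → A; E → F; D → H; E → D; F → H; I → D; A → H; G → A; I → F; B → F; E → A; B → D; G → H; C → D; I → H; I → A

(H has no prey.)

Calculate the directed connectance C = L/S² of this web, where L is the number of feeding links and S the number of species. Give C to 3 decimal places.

C = 0.198

The web has S = 9 species and L = 16 feeding links.
C = L / S² = 16 / 81 = 0.1975 ≈ 0.198.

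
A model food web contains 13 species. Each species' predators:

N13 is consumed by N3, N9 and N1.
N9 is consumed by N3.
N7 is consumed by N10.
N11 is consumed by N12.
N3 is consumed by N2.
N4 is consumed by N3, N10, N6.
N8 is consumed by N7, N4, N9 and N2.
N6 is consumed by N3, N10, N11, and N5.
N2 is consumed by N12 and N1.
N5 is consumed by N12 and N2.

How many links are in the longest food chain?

One longest chain: N8 → N4 → N6 → N3 → N2 → N12.
It has 6 species and 5 links.

5 links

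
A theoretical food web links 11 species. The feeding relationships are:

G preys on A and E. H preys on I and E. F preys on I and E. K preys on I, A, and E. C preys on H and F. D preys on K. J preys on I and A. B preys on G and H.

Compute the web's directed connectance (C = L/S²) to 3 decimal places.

C = 0.132

The web has S = 11 species and L = 16 feeding links.
C = L / S² = 16 / 121 = 0.1322 ≈ 0.132.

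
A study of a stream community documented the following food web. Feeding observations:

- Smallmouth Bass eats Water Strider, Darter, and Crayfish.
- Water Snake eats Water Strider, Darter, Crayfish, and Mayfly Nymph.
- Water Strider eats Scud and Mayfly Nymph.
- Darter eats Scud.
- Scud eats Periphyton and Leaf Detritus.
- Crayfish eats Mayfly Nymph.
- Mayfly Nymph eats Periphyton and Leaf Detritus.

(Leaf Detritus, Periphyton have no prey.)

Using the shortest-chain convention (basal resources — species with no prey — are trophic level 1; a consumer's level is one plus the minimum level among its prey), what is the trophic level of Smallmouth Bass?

Leaf Detritus has no prey (basal) → level 1.
Mayfly Nymph eats Leaf Detritus → level 2.
Crayfish eats Mayfly Nymph → level 3.
Smallmouth Bass eats Crayfish → level 4.
No prey of Smallmouth Bass is below level 3, so 4 is the minimum.

Trophic level 4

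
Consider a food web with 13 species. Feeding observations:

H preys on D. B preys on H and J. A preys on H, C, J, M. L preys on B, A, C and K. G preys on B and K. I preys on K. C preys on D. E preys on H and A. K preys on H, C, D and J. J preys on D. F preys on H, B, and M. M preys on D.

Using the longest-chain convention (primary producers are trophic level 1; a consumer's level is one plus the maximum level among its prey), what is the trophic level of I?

Trophic level 4

D is a producer → level 1.
J eats D → level 2.
K eats J (level 2); other prey at levels: D 1, H 2, C 2 → level 3.
I eats K → level 4.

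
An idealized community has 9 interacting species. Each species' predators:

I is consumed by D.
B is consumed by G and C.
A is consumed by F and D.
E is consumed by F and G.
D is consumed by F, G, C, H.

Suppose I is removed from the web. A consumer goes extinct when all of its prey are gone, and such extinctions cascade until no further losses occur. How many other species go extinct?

Remove I.
Every predator of it retains at least one other prey: D still has A.
No consumer loses all prey, so no secondary extinctions occur.

0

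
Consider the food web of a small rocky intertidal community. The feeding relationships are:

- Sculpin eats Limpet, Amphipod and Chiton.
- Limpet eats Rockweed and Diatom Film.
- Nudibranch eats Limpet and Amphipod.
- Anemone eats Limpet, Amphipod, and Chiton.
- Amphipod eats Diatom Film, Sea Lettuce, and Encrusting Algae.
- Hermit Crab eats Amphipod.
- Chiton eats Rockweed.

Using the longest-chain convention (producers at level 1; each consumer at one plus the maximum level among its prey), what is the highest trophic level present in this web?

3

Producers (level 1): Sea Lettuce, Rockweed, Diatom Film, Encrusting Algae.
Rockweed → Chiton → Anemone gives Anemone level 3.
No species has a prey at level 3, so no species reaches level 4.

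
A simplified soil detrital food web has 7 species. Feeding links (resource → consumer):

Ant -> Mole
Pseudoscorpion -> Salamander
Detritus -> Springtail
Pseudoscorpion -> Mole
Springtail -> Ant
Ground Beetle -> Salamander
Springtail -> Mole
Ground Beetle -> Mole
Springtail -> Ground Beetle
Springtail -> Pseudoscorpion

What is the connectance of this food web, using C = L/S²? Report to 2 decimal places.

C = 0.20

The web has S = 7 species and L = 10 feeding links.
C = L / S² = 10 / 49 = 0.2041 ≈ 0.20.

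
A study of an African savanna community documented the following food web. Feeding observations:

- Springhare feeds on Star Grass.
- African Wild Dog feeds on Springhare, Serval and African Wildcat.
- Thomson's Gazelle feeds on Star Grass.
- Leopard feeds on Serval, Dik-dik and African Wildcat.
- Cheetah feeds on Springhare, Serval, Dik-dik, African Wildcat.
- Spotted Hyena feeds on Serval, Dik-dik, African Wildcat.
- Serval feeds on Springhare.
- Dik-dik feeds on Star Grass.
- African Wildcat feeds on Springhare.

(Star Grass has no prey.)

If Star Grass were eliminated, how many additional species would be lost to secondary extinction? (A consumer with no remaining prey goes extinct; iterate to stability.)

9

Remove Star Grass.
Round 1: Dik-dik (all prey gone), Thomson's Gazelle (all prey gone), Springhare (all prey gone) → extinct.
Round 2: African Wildcat (all prey gone), Serval (all prey gone) → extinct.
Round 3: Leopard (all prey gone), Spotted Hyena (all prey gone), African Wild Dog (all prey gone), Cheetah (all prey gone) → extinct.
No further losses. Total secondary extinctions: 9.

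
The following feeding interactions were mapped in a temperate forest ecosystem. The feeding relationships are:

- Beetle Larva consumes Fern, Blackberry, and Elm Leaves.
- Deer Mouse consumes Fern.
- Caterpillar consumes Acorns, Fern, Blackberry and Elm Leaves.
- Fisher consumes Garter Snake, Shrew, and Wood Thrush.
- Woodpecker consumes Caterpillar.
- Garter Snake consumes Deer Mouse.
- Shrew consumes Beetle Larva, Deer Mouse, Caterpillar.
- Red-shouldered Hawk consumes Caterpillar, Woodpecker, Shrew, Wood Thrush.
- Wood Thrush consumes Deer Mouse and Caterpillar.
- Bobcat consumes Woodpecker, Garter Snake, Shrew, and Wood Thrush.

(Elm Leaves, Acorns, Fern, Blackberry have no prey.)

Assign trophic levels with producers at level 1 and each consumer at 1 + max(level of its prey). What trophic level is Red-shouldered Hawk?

Elm Leaves is a producer → level 1.
Caterpillar eats Elm Leaves (level 1); other prey at levels: Acorns 1, Fern 1, Blackberry 1 → level 2.
Woodpecker eats Caterpillar → level 3.
Red-shouldered Hawk eats Woodpecker (level 3); other prey at levels: Caterpillar 2, Shrew 3, Wood Thrush 3 → level 4.

Trophic level 4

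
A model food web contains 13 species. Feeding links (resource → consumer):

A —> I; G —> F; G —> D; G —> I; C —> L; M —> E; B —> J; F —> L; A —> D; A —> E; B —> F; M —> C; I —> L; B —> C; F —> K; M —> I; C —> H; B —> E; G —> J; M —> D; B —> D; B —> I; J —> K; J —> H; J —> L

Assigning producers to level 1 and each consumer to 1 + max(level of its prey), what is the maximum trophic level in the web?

Producers (level 1): B, G, M, A.
B → J → K gives K level 3.
No species has a prey at level 3, so no species reaches level 4.

3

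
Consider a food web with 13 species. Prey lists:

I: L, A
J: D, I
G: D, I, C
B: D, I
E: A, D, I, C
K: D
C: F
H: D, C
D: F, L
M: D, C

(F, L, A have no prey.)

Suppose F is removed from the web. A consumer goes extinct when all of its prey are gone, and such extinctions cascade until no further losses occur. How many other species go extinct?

1

Remove F.
Round 1: C (all prey gone) → extinct.
No further losses. Total secondary extinctions: 1.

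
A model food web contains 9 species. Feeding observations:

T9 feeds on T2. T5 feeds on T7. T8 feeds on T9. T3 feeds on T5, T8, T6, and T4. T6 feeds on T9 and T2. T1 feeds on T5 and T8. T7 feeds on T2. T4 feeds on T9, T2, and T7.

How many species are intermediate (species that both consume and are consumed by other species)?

Intermediate species (has both prey and predators): T9, T7, T4, T6, T8, T5.
Count: 6.

6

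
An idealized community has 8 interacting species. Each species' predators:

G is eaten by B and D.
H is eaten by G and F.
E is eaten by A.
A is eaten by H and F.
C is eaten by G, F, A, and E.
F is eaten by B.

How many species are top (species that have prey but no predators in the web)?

Top species (has prey, but nothing eats it): D, B.
Count: 2.

2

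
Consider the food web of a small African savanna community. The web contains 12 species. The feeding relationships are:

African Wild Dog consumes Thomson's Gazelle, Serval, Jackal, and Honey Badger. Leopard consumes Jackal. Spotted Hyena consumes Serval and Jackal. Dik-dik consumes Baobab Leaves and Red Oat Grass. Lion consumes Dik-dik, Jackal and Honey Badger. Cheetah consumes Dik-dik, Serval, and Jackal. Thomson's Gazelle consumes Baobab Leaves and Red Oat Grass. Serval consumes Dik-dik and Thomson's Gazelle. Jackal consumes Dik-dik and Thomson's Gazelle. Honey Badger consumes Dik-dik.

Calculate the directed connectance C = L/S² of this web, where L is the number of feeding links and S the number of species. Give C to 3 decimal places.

The web has S = 12 species and L = 22 feeding links.
C = L / S² = 22 / 144 = 0.1528 ≈ 0.153.

C = 0.153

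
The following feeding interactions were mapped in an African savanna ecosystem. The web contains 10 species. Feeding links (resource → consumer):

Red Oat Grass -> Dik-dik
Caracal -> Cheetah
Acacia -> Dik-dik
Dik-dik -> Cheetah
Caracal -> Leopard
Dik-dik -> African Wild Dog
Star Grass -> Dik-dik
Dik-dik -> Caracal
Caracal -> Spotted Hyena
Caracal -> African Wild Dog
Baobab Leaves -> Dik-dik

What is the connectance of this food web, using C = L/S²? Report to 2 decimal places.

The web has S = 10 species and L = 11 feeding links.
C = L / S² = 11 / 100 = 0.1100 ≈ 0.11.

C = 0.11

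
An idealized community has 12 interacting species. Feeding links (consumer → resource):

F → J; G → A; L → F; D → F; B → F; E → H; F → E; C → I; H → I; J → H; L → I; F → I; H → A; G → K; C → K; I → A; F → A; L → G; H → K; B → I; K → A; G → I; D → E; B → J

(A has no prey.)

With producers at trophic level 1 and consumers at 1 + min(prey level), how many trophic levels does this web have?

Producers (level 1): A.
Following each consumer down to its lowest-level prey: A → H → J (levels 1 through 3).
All prey of J (H 2) are at level 2 or above, so J is at level 1 + 2 = 3.
Every consumer has at least one prey at level 2 or below, so none exceeds level 3.

3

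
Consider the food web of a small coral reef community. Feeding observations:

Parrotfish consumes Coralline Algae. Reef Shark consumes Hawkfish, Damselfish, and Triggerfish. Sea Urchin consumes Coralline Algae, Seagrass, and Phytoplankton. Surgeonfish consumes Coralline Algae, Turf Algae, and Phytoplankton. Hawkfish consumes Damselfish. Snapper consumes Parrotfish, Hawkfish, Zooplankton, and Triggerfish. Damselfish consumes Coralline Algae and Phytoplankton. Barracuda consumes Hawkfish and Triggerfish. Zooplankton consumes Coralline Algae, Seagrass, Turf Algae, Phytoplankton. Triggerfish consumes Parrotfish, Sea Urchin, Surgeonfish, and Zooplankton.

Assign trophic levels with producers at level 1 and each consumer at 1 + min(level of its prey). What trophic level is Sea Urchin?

Phytoplankton is a producer → level 1.
Sea Urchin eats Phytoplankton → level 2.

Trophic level 2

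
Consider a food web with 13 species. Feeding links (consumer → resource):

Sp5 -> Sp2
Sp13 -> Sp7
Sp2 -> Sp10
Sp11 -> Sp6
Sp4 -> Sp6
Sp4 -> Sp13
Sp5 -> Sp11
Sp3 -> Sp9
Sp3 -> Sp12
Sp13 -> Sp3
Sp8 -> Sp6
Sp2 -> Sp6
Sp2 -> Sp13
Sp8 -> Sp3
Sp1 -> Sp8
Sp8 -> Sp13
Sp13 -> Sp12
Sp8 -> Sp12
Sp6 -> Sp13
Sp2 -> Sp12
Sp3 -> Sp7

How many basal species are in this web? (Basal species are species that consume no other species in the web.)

4

Basal species (no prey listed): Sp7, Sp12, Sp10, Sp9.
Count: 4.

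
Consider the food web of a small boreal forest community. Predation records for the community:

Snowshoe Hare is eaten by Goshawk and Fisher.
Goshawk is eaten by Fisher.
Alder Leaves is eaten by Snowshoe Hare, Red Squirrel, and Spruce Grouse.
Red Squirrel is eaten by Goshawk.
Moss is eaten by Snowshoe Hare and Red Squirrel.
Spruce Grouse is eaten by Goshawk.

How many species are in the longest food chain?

4 species

One longest chain: Moss → Snowshoe Hare → Goshawk → Fisher.
It has 4 species and 3 links.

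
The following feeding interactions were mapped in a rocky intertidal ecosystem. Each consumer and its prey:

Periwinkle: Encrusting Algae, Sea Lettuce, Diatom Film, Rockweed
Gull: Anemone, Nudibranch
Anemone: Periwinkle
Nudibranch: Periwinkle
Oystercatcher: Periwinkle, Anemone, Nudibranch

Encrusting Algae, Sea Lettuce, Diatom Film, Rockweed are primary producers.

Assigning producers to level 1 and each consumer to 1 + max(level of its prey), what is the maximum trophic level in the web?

Producers (level 1): Encrusting Algae, Sea Lettuce, Diatom Film, Rockweed.
Encrusting Algae → Periwinkle → Anemone → Oystercatcher gives Oystercatcher level 4.
No species has a prey at level 4, so no species reaches level 5.

4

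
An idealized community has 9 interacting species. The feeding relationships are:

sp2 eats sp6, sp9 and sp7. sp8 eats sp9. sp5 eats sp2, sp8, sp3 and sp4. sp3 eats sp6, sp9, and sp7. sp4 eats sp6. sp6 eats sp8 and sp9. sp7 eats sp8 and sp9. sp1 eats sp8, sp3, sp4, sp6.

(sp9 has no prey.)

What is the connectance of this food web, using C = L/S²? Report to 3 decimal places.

C = 0.247

The web has S = 9 species and L = 20 feeding links.
C = L / S² = 20 / 81 = 0.2469 ≈ 0.247.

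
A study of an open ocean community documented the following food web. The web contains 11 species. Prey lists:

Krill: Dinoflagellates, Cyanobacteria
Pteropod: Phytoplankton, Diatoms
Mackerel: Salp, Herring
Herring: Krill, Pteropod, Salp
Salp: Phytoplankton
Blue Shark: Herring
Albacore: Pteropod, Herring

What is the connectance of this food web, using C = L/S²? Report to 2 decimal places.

C = 0.11

The web has S = 11 species and L = 13 feeding links.
C = L / S² = 13 / 121 = 0.1074 ≈ 0.11.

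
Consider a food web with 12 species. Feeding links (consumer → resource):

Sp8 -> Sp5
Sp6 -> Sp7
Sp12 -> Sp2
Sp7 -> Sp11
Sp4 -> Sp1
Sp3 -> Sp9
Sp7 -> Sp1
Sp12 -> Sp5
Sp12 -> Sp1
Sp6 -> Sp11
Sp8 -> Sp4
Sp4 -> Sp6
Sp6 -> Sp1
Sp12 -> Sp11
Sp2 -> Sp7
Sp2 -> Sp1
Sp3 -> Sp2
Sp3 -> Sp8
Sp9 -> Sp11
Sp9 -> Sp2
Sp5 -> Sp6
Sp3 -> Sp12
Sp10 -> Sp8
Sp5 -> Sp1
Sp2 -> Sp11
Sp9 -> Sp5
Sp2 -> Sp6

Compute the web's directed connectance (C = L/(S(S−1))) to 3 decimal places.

The web has S = 12 species and L = 27 feeding links.
C = L / (S(S−1)) = 27 / 132 = 0.2045 ≈ 0.205.

C = 0.205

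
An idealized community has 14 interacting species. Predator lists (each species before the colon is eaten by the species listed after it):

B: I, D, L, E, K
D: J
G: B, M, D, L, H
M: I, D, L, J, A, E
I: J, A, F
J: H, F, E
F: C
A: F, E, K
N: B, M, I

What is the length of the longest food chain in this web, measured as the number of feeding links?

5 links

One longest chain: N → B → I → A → F → C.
It has 6 species and 5 links.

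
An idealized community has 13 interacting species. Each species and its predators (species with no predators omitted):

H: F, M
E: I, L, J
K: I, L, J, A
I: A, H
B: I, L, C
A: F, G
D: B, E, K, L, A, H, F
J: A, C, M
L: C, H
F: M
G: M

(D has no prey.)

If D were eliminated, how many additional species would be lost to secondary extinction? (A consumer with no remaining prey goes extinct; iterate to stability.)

12

Remove D.
Round 1: B (all prey gone), E (all prey gone), K (all prey gone) → extinct.
Round 2: I (all prey gone), L (all prey gone), J (all prey gone) → extinct.
Round 3: A (all prey gone), C (all prey gone), H (all prey gone) → extinct.
Round 4: F (all prey gone), G (all prey gone) → extinct.
Round 5: M (all prey gone) → extinct.
No further losses. Total secondary extinctions: 12.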